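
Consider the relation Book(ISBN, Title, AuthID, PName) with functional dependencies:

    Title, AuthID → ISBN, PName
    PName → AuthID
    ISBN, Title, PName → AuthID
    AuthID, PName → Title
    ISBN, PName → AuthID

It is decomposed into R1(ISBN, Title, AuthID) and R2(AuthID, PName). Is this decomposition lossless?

No

Common attributes: R1 ∩ R2 = {AuthID}.
No dependency enlarges {AuthID}, so (AuthID)⁺ = {AuthID}.
The closure contains neither all of R1 = {ISBN, Title, AuthID} nor all of R2 = {AuthID, PName}, so the common attributes are not a superkey of either fragment. The join is lossy.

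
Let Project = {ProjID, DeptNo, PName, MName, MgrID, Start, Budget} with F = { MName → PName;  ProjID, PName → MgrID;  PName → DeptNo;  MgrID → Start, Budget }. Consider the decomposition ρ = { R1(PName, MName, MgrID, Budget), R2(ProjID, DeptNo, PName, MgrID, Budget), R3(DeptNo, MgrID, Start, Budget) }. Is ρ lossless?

Chase test. Columns are ProjID, DeptNo, PName, MName, MgrID, Start, Budget; row i has aⱼ where attribute j ∈ Ri, else bᵢⱼ.
Initial tableau (one row per fragment):
  row 1: b11 b12 a3 a4 a5 b16 a7
  row 2: a1 a2 a3 b24 a5 b26 a7
  row 3: b31 a2 b33 b34 a5 a6 a7
Rows 1 and 2 agree on PName; apply PName→DeptNo and equate their DeptNo entries.
Rows 1 and 2 agree on MgrID; apply MgrID→Start, Budget and equate their Start, Budget entries.
Rows 1 and 3 agree on MgrID; apply MgrID→Start, Budget and equate their Start, Budget entries.
No row becomes fully distinguished — the join is lossy.

No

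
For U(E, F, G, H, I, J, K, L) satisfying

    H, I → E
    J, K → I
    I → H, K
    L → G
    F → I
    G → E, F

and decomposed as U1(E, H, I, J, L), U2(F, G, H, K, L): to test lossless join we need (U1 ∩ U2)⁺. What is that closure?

U1 ∩ U2 = {H, L}.
L → G applies, adding G
G → E, F applies, adding E, F
F → I applies, adding I
I → H, K applies, adding K
Closure: {E, F, G, H, I, K, L}.

E, F, G, H, I, K, L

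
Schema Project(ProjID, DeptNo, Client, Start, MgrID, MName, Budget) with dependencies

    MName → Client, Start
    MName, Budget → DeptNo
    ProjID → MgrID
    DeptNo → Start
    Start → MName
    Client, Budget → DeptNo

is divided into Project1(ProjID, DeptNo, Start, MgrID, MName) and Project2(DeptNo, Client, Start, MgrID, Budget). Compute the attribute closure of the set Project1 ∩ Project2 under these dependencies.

DeptNo, Client, Start, MgrID, MName

Project1 ∩ Project2 = {DeptNo, Start, MgrID}.
Start → MName applies, adding MName
MName → Client, Start applies, adding Client
Closure: {DeptNo, Client, Start, MgrID, MName}.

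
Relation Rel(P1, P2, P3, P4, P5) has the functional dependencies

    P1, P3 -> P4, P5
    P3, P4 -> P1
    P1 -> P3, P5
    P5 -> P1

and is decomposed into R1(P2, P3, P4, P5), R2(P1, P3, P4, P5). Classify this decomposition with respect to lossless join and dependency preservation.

Lossless test: (P3, P4, P5)⁺ = {P1, P3, P4, P5}, which contains all of one fragment — lossless.
Dependency preservation: every FD's attributes lie within a single fragment, so each can be enforced locally — preserved.

lossless and dependency-preserving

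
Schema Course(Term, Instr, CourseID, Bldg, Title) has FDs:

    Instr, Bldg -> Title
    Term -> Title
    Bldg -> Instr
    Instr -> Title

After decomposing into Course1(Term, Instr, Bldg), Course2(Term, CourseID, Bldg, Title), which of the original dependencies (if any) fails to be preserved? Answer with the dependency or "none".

Check Instr → Title: no single fragment contains all of {Instr, Title}, and the restricted closure of {Instr} across the fragments never reaches {Title}.
Instr, Bldg → Title is preserved.
Term → Title is preserved.
Bldg → Instr is preserved.

Instr -> Title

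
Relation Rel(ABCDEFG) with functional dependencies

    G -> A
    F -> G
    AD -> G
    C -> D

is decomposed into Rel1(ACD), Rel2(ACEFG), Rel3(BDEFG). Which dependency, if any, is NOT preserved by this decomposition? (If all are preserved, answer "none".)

AD -> G

Check AD → G: no single fragment contains all of {ADG}, and the restricted closure of {AD} across the fragments never reaches {G}.
G → A is preserved.
F → G is preserved.
C → D is preserved.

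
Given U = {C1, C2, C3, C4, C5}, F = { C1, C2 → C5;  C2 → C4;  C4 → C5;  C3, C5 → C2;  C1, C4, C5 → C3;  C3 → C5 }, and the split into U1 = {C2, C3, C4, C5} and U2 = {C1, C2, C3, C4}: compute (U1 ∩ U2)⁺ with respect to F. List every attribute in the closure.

C2, C3, C4, C5

U1 ∩ U2 = {C2, C3, C4}.
C4 → C5 applies, adding C5
Closure: {C2, C3, C4, C5}.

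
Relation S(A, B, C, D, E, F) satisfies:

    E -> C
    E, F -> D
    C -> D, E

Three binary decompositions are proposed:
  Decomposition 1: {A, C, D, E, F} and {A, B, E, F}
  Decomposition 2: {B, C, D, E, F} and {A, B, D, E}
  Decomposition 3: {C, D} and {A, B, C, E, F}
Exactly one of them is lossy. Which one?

Decomposition 2

Decomposition 1: common = {A, E, F}, closure = {A, C, D, E, F} → lossless.
Decomposition 2: common = {B, D, E}, closure = {B, C, D, E} → lossy.
Decomposition 3: common = {C}, closure = {C, D, E} → lossless.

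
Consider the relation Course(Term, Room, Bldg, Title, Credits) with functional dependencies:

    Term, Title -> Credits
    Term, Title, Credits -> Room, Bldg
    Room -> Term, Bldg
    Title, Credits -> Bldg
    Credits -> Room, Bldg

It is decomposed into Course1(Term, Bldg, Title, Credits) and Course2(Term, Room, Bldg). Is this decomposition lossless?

No

Common attributes: Course1 ∩ Course2 = {Term, Bldg}.
No dependency enlarges {Term, Bldg}, so (Term, Bldg)⁺ = {Term, Bldg}.
The closure contains neither all of Course1 = {Term, Bldg, Title, Credits} nor all of Course2 = {Term, Room, Bldg}, so the common attributes are not a superkey of either fragment. The join is lossy.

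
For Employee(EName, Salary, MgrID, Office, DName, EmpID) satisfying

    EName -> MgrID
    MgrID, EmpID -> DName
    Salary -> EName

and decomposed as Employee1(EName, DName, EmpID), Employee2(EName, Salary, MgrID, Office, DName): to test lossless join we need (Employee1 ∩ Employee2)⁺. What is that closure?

Employee1 ∩ Employee2 = {EName, DName}.
EName → MgrID applies, adding MgrID
Closure: {EName, MgrID, DName}.

EName, MgrID, DName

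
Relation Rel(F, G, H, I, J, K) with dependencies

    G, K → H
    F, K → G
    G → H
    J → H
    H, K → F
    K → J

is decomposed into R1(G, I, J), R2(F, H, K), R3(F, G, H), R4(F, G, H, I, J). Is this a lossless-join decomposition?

No

Chase test. Columns are F, G, H, I, J, K; row i has aⱼ where attribute j ∈ Ri, else bᵢⱼ.
Initial tableau (one row per fragment):
  row 1: b11 a2 b13 a4 a5 b16
  row 2: a1 b22 a3 b24 b25 a6
  row 3: a1 a2 a3 b34 b35 b36
  row 4: a1 a2 a3 a4 a5 b46
Rows 1 and 3 agree on G; apply G→H and equate their H entries.
No row becomes fully distinguished — the join is lossy.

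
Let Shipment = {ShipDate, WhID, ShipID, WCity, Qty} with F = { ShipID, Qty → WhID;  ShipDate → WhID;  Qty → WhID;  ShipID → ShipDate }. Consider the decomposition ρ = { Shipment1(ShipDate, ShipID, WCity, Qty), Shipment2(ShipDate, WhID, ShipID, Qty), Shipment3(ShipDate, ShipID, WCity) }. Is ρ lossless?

Yes

Chase test. Columns are ShipDate, WhID, ShipID, WCity, Qty; row i has aⱼ where attribute j ∈ Shipmenti, else bᵢⱼ.
Initial tableau (one row per fragment):
  row 1: a1 b12 a3 a4 a5
  row 2: a1 a2 a3 b24 a5
  row 3: a1 b32 a3 a4 b35
Rows 1 and 2 agree on ShipID, Qty; apply ShipID, Qty→WhID and equate their WhID entries.
Rows 1 and 3 agree on ShipDate; apply ShipDate→WhID and equate their WhID entries.
Row 1 is now all distinguished symbols — the join is lossless.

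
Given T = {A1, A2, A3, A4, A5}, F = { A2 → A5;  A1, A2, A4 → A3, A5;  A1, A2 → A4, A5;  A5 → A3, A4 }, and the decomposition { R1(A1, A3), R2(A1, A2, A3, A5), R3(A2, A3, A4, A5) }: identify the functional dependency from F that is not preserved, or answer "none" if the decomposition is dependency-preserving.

none

A2 → A5 lies within R2.
A1, A2, A4 → A3, A5: restricted closure across fragments reaches A3, A5.
A1, A2 → A4, A5: restricted closure across fragments reaches A4, A5.
A5 → A3, A4 lies within R3.
Every dependency is enforceable on the fragments, so the decomposition is dependency-preserving.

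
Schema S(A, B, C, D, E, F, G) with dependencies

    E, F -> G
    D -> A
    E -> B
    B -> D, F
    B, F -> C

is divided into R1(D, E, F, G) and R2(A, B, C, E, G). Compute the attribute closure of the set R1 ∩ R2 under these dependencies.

A, B, C, D, E, F, G

R1 ∩ R2 = {E, G}.
E → B applies, adding B
B → D, F applies, adding D, F
B, F → C applies, adding C
D → A applies, adding A
Closure: {A, B, C, D, E, F, G}.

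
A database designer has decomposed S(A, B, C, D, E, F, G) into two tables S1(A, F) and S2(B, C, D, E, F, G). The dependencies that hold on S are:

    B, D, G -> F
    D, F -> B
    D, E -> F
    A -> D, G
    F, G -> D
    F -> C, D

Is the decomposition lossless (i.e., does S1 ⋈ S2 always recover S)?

Common attributes: S1 ∩ S2 = {F}.
Closure of {F}: F → C, D applies, adding C, D; D, F → B applies, adding B. So (F)⁺ = {B, C, D, F}.
The closure contains neither all of S1 = {A, F} nor all of S2 = {B, C, D, E, F, G}, so the common attributes are not a superkey of either fragment. The join is lossy.

No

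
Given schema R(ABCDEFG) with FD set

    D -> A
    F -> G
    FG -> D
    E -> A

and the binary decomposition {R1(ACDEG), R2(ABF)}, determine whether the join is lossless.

Common attributes: R1 ∩ R2 = {A}.
No dependency enlarges {A}, so (A)⁺ = {A}.
The closure contains neither all of R1 = {ACDEG} nor all of R2 = {ABF}, so the common attributes are not a superkey of either fragment. The join is lossy.

No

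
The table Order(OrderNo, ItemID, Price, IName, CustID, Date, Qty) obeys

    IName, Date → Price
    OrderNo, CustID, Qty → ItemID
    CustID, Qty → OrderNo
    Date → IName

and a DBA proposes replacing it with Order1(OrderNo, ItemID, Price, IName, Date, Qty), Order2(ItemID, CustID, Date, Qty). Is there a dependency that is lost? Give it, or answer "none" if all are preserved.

Check CustID, Qty → OrderNo: no single fragment contains all of {OrderNo, CustID, Qty}, and the restricted closure of {CustID, Qty} across the fragments never reaches {OrderNo}.
IName, Date → Price is preserved.
OrderNo, CustID, Qty → ItemID is preserved.
Date → IName is preserved.

CustID, Qty → OrderNo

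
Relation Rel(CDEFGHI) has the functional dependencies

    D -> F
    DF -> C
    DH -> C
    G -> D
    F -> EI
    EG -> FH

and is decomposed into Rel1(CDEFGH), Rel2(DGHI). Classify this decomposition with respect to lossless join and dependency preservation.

Lossless test: (DGH)⁺ = {CDEFGHI}, which contains all of one fragment — lossless.
Dependency preservation: the restricted closure of {F} across the fragments never reaches {EI}, so F → EI cannot be enforced without a join — not preserved.

lossless but not dependency-preserving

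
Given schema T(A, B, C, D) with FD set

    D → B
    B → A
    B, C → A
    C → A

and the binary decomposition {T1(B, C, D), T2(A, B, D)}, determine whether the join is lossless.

Common attributes: T1 ∩ T2 = {B, D}.
Closure of {B, D}: B → A applies, adding A. So (B, D)⁺ = {A, B, D}.
This closure contains every attribute of T2, so T1 ∩ T2 → T2. The join is lossless.

Yes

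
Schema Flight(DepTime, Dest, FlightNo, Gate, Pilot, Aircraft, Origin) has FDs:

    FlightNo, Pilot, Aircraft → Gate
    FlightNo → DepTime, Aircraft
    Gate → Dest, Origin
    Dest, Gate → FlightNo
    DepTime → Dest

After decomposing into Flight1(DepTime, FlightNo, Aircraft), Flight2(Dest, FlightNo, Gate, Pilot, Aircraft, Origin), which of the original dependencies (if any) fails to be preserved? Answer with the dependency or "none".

Check DepTime → Dest: no single fragment contains all of {DepTime, Dest}, and the restricted closure of {DepTime} across the fragments never reaches {Dest}.
FlightNo, Pilot, Aircraft → Gate is preserved.
FlightNo → DepTime, Aircraft is preserved.
Gate → Dest, Origin is preserved.
Dest, Gate → FlightNo is preserved.

DepTime → Dest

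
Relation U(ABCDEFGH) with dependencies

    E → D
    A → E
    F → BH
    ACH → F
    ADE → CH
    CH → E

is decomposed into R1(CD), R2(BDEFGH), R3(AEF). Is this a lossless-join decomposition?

No

Chase test. Columns are ABCDEFGH; row i has aⱼ where attribute j ∈ Ri, else bᵢⱼ.
Initial tableau (one row per fragment):
  row 1: b11 b12 a3 a4 b15 b16 b17 b18
  row 2: b21 a2 b23 a4 a5 a6 a7 a8
  row 3: a1 b32 b33 b34 a5 a6 b37 b38
Rows 2 and 3 agree on E; apply E→D and equate their D entries.
Rows 2 and 3 agree on F; apply F→BH and equate their BH entries.
No row becomes fully distinguished — the join is lossy.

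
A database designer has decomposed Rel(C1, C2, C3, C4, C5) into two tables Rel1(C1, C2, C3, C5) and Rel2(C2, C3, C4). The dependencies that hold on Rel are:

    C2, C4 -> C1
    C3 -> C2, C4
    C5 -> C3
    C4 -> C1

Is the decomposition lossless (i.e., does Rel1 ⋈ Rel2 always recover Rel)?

Common attributes: Rel1 ∩ Rel2 = {C2, C3}.
Closure of {C2, C3}: C3 → C2, C4 applies, adding C4; C4 → C1 applies, adding C1. So (C2, C3)⁺ = {C1, C2, C3, C4}.
This closure contains every attribute of Rel2, so Rel1 ∩ Rel2 → Rel2. The join is lossless.

Yes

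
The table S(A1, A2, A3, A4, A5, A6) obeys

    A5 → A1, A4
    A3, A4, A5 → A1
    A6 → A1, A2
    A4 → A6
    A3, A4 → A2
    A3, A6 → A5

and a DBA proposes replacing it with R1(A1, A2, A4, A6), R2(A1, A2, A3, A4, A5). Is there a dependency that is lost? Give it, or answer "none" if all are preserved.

A3, A6 → A5

Check A3, A6 → A5: no single fragment contains all of {A3, A5, A6}, and the restricted closure of {A3, A6} across the fragments never reaches {A5}.
A5 → A1, A4 is preserved.
A3, A4, A5 → A1 is preserved.
A6 → A1, A2 is preserved.
A4 → A6 is preserved.
A3, A4 → A2 is preserved.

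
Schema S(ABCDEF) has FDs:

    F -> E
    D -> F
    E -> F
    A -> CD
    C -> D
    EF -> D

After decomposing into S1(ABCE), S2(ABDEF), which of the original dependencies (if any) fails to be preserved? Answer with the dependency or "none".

F → E lies within S2.
D → F lies within S2.
E → F lies within S2.
A → CD: restricted closure across fragments reaches CD.
C → D: restricted closure across fragments reaches D.
EF → D lies within S2.
Every dependency is enforceable on the fragments, so the decomposition is dependency-preserving.

none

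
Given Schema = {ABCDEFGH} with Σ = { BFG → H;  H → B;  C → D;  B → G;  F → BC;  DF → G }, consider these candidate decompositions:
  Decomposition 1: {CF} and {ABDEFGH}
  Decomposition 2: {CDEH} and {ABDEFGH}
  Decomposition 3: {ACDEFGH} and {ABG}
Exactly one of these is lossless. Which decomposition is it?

Decomposition 1

Decomposition 1: common = {F}, closure = {BCDFGH} → lossless.
Decomposition 2: common = {DEH}, closure = {BDEGH} → lossy.
Decomposition 3: common = {AG}, closure = {AG} → lossy.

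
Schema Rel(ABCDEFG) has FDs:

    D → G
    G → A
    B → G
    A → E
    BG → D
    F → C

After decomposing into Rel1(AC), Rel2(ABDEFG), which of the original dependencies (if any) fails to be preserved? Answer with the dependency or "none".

F → C

Check F → C: no single fragment contains all of {CF}, and the restricted closure of {F} across the fragments never reaches {C}.
D → G is preserved.
G → A is preserved.
B → G is preserved.
A → E is preserved.
BG → D is preserved.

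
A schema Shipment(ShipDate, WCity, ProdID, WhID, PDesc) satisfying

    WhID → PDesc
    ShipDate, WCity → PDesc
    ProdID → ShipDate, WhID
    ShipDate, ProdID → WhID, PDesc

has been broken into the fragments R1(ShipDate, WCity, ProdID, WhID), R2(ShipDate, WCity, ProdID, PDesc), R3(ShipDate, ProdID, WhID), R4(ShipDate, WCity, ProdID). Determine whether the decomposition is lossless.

Yes

Chase test. Columns are ShipDate, WCity, ProdID, WhID, PDesc; row i has aⱼ where attribute j ∈ Ri, else bᵢⱼ.
Initial tableau (one row per fragment):
  row 1: a1 a2 a3 a4 b15
  row 2: a1 a2 a3 b24 a5
  row 3: a1 b32 a3 a4 b35
  row 4: a1 a2 a3 b44 b45
Rows 1 and 3 agree on WhID; apply WhID→PDesc and equate their PDesc entries.
Rows 1 and 2 agree on ShipDate, WCity; apply ShipDate, WCity→PDesc and equate their PDesc entries.
Rows 1 and 4 agree on ShipDate, WCity; apply ShipDate, WCity→PDesc and equate their PDesc entries.
Rows 1 and 2 agree on ProdID; apply ProdID→ShipDate, WhID and equate their ShipDate, WhID entries.
Rows 1 and 4 agree on ProdID; apply ProdID→ShipDate, WhID and equate their ShipDate, WhID entries.
Row 1 is now all distinguished symbols — the join is lossless.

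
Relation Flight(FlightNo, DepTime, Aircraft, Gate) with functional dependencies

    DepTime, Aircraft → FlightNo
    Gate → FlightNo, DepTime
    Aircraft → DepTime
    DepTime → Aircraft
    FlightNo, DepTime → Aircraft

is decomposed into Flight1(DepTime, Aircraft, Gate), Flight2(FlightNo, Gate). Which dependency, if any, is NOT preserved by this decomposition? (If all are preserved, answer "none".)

Check DepTime, Aircraft → FlightNo: no single fragment contains all of {FlightNo, DepTime, Aircraft}, and the restricted closure of {DepTime, Aircraft} across the fragments never reaches {FlightNo}.
Gate → FlightNo, DepTime is preserved.
Aircraft → DepTime is preserved.
DepTime → Aircraft is preserved.
FlightNo, DepTime → Aircraft is preserved.

DepTime, Aircraft → FlightNo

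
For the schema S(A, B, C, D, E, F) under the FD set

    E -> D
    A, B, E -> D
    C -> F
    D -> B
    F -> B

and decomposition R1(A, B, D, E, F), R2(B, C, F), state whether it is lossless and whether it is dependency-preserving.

lossy but dependency-preserving

Lossless test: (B, F)⁺ = {B, F}, which is a superkey of neither fragment — lossy.
Dependency preservation: every FD's attributes lie within a single fragment, so each can be enforced locally — preserved.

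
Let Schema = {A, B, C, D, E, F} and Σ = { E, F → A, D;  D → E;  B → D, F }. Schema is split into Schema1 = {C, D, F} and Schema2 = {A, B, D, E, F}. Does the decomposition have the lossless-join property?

Common attributes: Schema1 ∩ Schema2 = {D, F}.
Closure of {D, F}: D → E applies, adding E; E, F → A, D applies, adding A. So (D, F)⁺ = {A, D, E, F}.
The closure contains neither all of Schema1 = {C, D, F} nor all of Schema2 = {A, B, D, E, F}, so the common attributes are not a superkey of either fragment. The join is lossy.

No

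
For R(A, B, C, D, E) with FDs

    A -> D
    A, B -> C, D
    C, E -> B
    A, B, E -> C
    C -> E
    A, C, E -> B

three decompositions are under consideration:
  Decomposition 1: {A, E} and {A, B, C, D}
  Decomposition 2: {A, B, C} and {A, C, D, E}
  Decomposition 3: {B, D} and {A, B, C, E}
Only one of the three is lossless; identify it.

Decomposition 1: common = {A}, closure = {A, D} → lossy.
Decomposition 2: common = {A, C}, closure = {A, B, C, D, E} → lossless.
Decomposition 3: common = {B}, closure = {B} → lossy.

Decomposition 2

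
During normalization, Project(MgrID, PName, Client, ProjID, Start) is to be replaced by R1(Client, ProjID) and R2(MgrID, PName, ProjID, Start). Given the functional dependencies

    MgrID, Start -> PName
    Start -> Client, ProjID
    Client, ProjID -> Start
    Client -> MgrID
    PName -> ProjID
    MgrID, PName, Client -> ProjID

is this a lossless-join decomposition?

Common attributes: R1 ∩ R2 = {ProjID}.
No dependency enlarges {ProjID}, so (ProjID)⁺ = {ProjID}.
The closure contains neither all of R1 = {Client, ProjID} nor all of R2 = {MgrID, PName, ProjID, Start}, so the common attributes are not a superkey of either fragment. The join is lossy.

No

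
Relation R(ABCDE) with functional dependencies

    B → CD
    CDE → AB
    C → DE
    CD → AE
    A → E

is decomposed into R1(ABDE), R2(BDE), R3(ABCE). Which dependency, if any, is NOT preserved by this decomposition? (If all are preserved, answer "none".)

B → CD: restricted closure across fragments reaches CD.
CDE → AB: restricted closure across fragments reaches AB.
C → DE: restricted closure across fragments reaches DE.
CD → AE: restricted closure across fragments reaches AE.
A → E lies within R1.
Every dependency is enforceable on the fragments, so the decomposition is dependency-preserving.

none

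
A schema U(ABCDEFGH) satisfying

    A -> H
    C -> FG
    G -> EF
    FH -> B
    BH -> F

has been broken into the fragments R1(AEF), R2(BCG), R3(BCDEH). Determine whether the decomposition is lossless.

No

Chase test. Columns are ABCDEFGH; row i has aⱼ where attribute j ∈ Ri, else bᵢⱼ.
Initial tableau (one row per fragment):
  row 1: a1 b12 b13 b14 a5 a6 b17 b18
  row 2: b21 a2 a3 b24 b25 b26 a7 b28
  row 3: b31 a2 a3 a4 a5 b36 b37 a8
Rows 2 and 3 agree on C; apply C→FG and equate their FG entries.
Rows 2 and 3 agree on G; apply G→EF and equate their EF entries.
No row becomes fully distinguished — the join is lossy.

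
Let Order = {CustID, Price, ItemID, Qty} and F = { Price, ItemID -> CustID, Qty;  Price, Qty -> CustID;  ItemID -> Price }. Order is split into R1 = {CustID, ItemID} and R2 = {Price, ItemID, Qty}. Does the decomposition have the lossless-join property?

Yes

Common attributes: R1 ∩ R2 = {ItemID}.
Closure of {ItemID}: ItemID → Price applies, adding Price; Price, ItemID → CustID, Qty applies, adding CustID, Qty. So (ItemID)⁺ = {CustID, Price, ItemID, Qty}.
This closure contains every attribute of R1, so R1 ∩ R2 → R1. The join is lossless.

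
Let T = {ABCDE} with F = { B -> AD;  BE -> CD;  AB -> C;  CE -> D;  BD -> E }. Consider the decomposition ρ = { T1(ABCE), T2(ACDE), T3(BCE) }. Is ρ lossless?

Chase test. Columns are ABCDE; row i has aⱼ where attribute j ∈ Ti, else bᵢⱼ.
Initial tableau (one row per fragment):
  row 1: a1 a2 a3 b14 a5
  row 2: a1 b22 a3 a4 a5
  row 3: b31 a2 a3 b34 a5
Rows 1 and 3 agree on B; apply B→AD and equate their AD entries.
Rows 1 and 2 agree on CE; apply CE→D and equate their D entries.
Row 1 is now all distinguished symbols — the join is lossless.

Yes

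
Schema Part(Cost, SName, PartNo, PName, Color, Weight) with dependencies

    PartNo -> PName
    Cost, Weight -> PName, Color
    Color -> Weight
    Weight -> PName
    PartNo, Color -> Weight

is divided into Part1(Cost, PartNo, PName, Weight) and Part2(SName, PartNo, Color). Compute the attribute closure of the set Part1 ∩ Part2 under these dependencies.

Part1 ∩ Part2 = {PartNo}.
PartNo → PName applies, adding PName
Closure: {PartNo, PName}.

PartNo, PName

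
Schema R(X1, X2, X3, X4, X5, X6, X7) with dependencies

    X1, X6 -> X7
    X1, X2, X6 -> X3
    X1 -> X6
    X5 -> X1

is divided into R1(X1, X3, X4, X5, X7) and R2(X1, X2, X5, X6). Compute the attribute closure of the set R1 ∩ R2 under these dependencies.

R1 ∩ R2 = {X1, X5}.
X1 → X6 applies, adding X6
X1, X6 → X7 applies, adding X7
Closure: {X1, X5, X6, X7}.

X1, X5, X6, X7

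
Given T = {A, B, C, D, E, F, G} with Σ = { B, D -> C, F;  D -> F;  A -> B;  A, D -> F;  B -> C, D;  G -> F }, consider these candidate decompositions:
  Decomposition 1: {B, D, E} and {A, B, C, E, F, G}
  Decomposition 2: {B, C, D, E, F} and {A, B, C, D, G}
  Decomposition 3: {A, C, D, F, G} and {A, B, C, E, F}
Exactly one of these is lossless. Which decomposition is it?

Decomposition 1

Decomposition 1: common = {B, E}, closure = {B, C, D, E, F} → lossless.
Decomposition 2: common = {B, C, D}, closure = {B, C, D, F} → lossy.
Decomposition 3: common = {A, C, F}, closure = {A, B, C, D, F} → lossy.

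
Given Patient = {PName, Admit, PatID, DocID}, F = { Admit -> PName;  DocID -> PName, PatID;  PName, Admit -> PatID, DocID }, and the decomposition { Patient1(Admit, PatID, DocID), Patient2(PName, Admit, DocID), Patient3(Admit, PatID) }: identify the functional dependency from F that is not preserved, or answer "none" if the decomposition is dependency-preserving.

none

Admit → PName lies within Patient2.
DocID → PName, PatID: restricted closure across fragments reaches PName, PatID.
PName, Admit → PatID, DocID: restricted closure across fragments reaches PatID, DocID.
Every dependency is enforceable on the fragments, so the decomposition is dependency-preserving.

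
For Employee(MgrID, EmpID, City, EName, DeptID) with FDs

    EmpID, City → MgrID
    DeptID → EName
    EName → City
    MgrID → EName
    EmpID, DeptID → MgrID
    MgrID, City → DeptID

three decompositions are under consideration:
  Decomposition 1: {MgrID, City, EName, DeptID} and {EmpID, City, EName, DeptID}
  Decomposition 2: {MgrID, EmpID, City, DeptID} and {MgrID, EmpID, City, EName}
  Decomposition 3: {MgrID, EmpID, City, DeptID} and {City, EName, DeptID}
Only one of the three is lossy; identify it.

Decomposition 1

Decomposition 1: common = {City, EName, DeptID}, closure = {City, EName, DeptID} → lossy.
Decomposition 2: common = {MgrID, EmpID, City}, closure = {MgrID, EmpID, City, EName, DeptID} → lossless.
Decomposition 3: common = {City, DeptID}, closure = {City, EName, DeptID} → lossless.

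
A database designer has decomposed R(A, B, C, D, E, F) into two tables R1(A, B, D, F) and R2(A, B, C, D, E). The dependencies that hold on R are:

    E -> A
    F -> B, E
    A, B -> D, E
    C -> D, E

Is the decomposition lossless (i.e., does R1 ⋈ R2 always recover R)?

No

Common attributes: R1 ∩ R2 = {A, B, D}.
Closure of {A, B, D}: A, B → D, E applies, adding E. So (A, B, D)⁺ = {A, B, D, E}.
The closure contains neither all of R1 = {A, B, D, F} nor all of R2 = {A, B, C, D, E}, so the common attributes are not a superkey of either fragment. The join is lossy.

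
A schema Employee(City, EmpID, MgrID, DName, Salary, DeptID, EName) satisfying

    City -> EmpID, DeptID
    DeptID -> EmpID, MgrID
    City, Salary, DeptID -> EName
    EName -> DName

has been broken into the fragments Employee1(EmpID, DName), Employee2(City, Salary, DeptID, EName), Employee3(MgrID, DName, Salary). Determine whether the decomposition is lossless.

No

Chase test. Columns are City, EmpID, MgrID, DName, Salary, DeptID, EName; row i has aⱼ where attribute j ∈ Employeei, else bᵢⱼ.
Initial tableau (one row per fragment):
  row 1: b11 a2 b13 a4 b15 b16 b17
  row 2: a1 b22 b23 b24 a5 a6 a7
  row 3: b31 b32 a3 a4 a5 b36 b37
No row becomes fully distinguished — the join is lossy.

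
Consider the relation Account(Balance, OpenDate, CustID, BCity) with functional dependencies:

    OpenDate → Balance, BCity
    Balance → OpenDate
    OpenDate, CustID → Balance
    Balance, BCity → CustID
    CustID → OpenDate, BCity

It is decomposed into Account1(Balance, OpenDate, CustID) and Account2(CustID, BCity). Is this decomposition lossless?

Common attributes: Account1 ∩ Account2 = {CustID}.
Closure of {CustID}: CustID → OpenDate, BCity applies, adding OpenDate, BCity; OpenDate → Balance, BCity applies, adding Balance. So (CustID)⁺ = {Balance, OpenDate, CustID, BCity}.
This closure contains every attribute of Account1, so Account1 ∩ Account2 → Account1. The join is lossless.

Yes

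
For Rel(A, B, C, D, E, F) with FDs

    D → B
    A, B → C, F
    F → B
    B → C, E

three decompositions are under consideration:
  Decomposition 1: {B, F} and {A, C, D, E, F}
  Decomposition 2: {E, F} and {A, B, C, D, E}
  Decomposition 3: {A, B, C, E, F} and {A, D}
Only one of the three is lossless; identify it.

Decomposition 1

Decomposition 1: common = {F}, closure = {B, C, E, F} → lossless.
Decomposition 2: common = {E}, closure = {E} → lossy.
Decomposition 3: common = {A}, closure = {A} → lossy.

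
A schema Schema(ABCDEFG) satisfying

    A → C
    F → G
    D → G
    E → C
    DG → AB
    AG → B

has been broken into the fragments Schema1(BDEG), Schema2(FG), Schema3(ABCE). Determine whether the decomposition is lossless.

Chase test. Columns are ABCDEFG; row i has aⱼ where attribute j ∈ Schemai, else bᵢⱼ.
Initial tableau (one row per fragment):
  row 1: b11 a2 b13 a4 a5 b16 a7
  row 2: b21 b22 b23 b24 b25 a6 a7
  row 3: a1 a2 a3 b34 a5 b36 b37
Rows 1 and 3 agree on E; apply E→C and equate their C entries.
No row becomes fully distinguished — the join is lossy.

No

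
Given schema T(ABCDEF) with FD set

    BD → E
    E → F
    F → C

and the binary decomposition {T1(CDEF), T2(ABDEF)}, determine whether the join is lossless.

Common attributes: T1 ∩ T2 = {DEF}.
Closure of {DEF}: F → C applies, adding C. So (DEF)⁺ = {CDEF}.
This closure contains every attribute of T1, so T1 ∩ T2 → T1. The join is lossless.

Yes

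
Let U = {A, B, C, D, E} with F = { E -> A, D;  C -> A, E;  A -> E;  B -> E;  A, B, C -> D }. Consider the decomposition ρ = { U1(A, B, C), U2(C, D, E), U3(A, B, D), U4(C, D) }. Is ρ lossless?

Yes

Chase test. Columns are A, B, C, D, E; row i has aⱼ where attribute j ∈ Ui, else bᵢⱼ.
Initial tableau (one row per fragment):
  row 1: a1 a2 a3 b14 b15
  row 2: b21 b22 a3 a4 a5
  row 3: a1 a2 b33 a4 b35
  row 4: b41 b42 a3 a4 b45
Rows 1 and 2 agree on C; apply C→A, E and equate their A, E entries.
Rows 1 and 4 agree on C; apply C→A, E and equate their A, E entries.
Rows 1 and 3 agree on A; apply A→E and equate their E entries.
Rows 1 and 2 agree on E; apply E→A, D and equate their A, D entries.
Row 1 is now all distinguished symbols — the join is lossless.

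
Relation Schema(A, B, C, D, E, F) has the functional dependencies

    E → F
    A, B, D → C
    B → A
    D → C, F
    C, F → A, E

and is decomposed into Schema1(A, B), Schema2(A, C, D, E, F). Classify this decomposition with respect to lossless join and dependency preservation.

lossy but dependency-preserving

Lossless test: (A)⁺ = {A}, which is a superkey of neither fragment — lossy.
Dependency preservation: A, B, D → C is not contained in any single fragment, but the restricted closure of its left-hand side across the fragments still reaches the right-hand side; the remaining FDs each lie inside some fragment. All dependencies are preserved.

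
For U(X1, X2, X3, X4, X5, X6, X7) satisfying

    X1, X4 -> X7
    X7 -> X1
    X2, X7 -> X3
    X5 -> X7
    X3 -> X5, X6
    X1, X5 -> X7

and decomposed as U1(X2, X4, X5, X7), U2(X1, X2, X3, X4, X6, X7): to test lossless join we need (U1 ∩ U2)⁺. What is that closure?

U1 ∩ U2 = {X2, X4, X7}.
X7 → X1 applies, adding X1
X2, X7 → X3 applies, adding X3
X3 → X5, X6 applies, adding X5, X6
Closure: {X1, X2, X3, X4, X5, X6, X7}.

X1, X2, X3, X4, X5, X6, X7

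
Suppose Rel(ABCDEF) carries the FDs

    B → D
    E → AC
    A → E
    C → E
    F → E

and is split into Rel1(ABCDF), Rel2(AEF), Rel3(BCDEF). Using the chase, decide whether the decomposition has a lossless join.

Yes

Chase test. Columns are ABCDEF; row i has aⱼ where attribute j ∈ Reli, else bᵢⱼ.
Initial tableau (one row per fragment):
  row 1: a1 a2 a3 a4 b15 a6
  row 2: a1 b22 b23 b24 a5 a6
  row 3: b31 a2 a3 a4 a5 a6
Rows 2 and 3 agree on E; apply E→AC and equate their AC entries.
Rows 1 and 2 agree on A; apply A→E and equate their E entries.
Row 1 is now all distinguished symbols — the join is lossless.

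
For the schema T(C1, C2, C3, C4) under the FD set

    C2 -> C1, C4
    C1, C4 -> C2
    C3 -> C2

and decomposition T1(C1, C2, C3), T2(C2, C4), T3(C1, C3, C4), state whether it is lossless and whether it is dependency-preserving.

Lossless test (chase): Rows 1 and 2 agree on C2; apply C2→C1, C4 and equate their C1, C4 entries. Rows 1 and 3 agree on C1, C4; apply C1, C4→C2 and equate their C2 entries. Row 1 is now all distinguished symbols — the join is lossless.
Dependency preservation: the restricted closure of {C1, C4} across the fragments never reaches {C2}, so C1, C4 → C2 cannot be enforced without a join — not preserved.

lossless but not dependency-preserving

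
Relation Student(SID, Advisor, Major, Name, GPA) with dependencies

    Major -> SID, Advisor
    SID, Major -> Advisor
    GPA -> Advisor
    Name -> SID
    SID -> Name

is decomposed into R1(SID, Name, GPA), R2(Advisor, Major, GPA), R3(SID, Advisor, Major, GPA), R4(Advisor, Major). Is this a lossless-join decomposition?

Chase test. Columns are SID, Advisor, Major, Name, GPA; row i has aⱼ where attribute j ∈ Ri, else bᵢⱼ.
Initial tableau (one row per fragment):
  row 1: a1 b12 b13 a4 a5
  row 2: b21 a2 a3 b24 a5
  row 3: a1 a2 a3 b34 a5
  row 4: b41 a2 a3 b44 b45
Rows 2 and 3 agree on Major; apply Major→SID, Advisor and equate their SID, Advisor entries.
Rows 2 and 4 agree on Major; apply Major→SID, Advisor and equate their SID, Advisor entries.
Rows 1 and 2 agree on GPA; apply GPA→Advisor and equate their Advisor entries.
Rows 1 and 2 agree on SID; apply SID→Name and equate their Name entries.
Rows 1 and 3 agree on SID; apply SID→Name and equate their Name entries.
Rows 1 and 4 agree on SID; apply SID→Name and equate their Name entries.
Row 2 is now all distinguished symbols — the join is lossless.

Yes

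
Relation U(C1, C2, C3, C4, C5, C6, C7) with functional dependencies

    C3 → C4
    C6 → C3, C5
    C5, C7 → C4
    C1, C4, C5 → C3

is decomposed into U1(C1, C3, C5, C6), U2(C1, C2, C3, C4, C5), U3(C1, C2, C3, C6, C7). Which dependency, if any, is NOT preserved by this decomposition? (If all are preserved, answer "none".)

Check C5, C7 → C4: no single fragment contains all of {C4, C5, C7}, and the restricted closure of {C5, C7} across the fragments never reaches {C4}.
C3 → C4 is preserved.
C6 → C3, C5 is preserved.
C1, C4, C5 → C3 is preserved.

C5, C7 → C4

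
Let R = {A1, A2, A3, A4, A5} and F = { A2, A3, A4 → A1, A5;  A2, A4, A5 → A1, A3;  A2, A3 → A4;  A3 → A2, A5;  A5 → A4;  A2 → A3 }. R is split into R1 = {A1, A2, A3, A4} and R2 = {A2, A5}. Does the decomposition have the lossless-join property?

Yes

Common attributes: R1 ∩ R2 = {A2}.
Closure of {A2}: A2 → A3 applies, adding A3; A2, A3 → A4 applies, adding A4; A3 → A2, A5 applies, adding A5; A2, A3, A4 → A1, A5 applies, adding A1. So (A2)⁺ = {A1, A2, A3, A4, A5}.
This closure contains every attribute of R1, so R1 ∩ R2 → R1. The join is lossless.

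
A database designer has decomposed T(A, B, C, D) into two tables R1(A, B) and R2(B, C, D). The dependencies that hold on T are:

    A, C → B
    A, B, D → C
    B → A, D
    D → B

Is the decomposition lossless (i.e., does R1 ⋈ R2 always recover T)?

Yes

Common attributes: R1 ∩ R2 = {B}.
Closure of {B}: B → A, D applies, adding A, D; A, B, D → C applies, adding C. So (B)⁺ = {A, B, C, D}.
This closure contains every attribute of R1, so R1 ∩ R2 → R1. The join is lossless.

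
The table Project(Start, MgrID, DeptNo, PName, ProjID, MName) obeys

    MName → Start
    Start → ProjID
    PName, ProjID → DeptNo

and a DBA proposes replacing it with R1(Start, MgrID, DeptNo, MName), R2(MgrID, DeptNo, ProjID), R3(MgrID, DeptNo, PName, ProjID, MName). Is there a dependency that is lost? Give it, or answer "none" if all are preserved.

Start → ProjID

Check Start → ProjID: no single fragment contains all of {Start, ProjID}, and the restricted closure of {Start} across the fragments never reaches {ProjID}.
MName → Start is preserved.
PName, ProjID → DeptNo is preserved.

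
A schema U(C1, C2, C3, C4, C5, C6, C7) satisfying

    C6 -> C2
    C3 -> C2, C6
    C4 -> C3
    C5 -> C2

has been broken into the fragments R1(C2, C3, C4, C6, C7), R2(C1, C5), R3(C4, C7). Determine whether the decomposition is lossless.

No

Chase test. Columns are C1, C2, C3, C4, C5, C6, C7; row i has aⱼ where attribute j ∈ Ri, else bᵢⱼ.
Initial tableau (one row per fragment):
  row 1: b11 a2 a3 a4 b15 a6 a7
  row 2: a1 b22 b23 b24 a5 b26 b27
  row 3: b31 b32 b33 a4 b35 b36 a7
Rows 1 and 3 agree on C4; apply C4→C3 and equate their C3 entries.
Rows 1 and 3 agree on C3; apply C3→C2, C6 and equate their C2, C6 entries.
No row becomes fully distinguished — the join is lossy.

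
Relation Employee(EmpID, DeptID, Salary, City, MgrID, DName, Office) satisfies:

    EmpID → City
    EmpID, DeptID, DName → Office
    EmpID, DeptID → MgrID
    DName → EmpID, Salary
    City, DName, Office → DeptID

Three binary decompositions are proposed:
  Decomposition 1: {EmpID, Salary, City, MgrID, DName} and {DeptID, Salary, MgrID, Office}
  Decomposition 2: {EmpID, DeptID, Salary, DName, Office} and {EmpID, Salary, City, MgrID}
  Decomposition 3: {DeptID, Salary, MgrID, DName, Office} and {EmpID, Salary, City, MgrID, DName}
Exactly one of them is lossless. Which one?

Decomposition 3

Decomposition 1: common = {Salary, MgrID}, closure = {Salary, MgrID} → lossy.
Decomposition 2: common = {EmpID, Salary}, closure = {EmpID, Salary, City} → lossy.
Decomposition 3: common = {Salary, MgrID, DName}, closure = {EmpID, Salary, City, MgrID, DName} → lossless.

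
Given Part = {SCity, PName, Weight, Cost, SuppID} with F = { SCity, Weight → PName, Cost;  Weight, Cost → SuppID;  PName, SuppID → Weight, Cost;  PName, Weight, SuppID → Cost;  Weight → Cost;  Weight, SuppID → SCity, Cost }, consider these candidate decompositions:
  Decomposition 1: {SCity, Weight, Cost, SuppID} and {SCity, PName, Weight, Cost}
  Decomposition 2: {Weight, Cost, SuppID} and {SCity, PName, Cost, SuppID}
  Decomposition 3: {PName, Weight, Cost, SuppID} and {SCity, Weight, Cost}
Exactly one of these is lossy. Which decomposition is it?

Decomposition 1: common = {SCity, Weight, Cost}, closure = {SCity, PName, Weight, Cost, SuppID} → lossless.
Decomposition 2: common = {Cost, SuppID}, closure = {Cost, SuppID} → lossy.
Decomposition 3: common = {Weight, Cost}, closure = {SCity, PName, Weight, Cost, SuppID} → lossless.

Decomposition 2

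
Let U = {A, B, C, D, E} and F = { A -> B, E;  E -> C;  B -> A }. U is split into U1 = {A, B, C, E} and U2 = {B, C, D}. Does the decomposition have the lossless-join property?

Yes

Common attributes: U1 ∩ U2 = {B, C}.
Closure of {B, C}: B → A applies, adding A; A → B, E applies, adding E. So (B, C)⁺ = {A, B, C, E}.
This closure contains every attribute of U1, so U1 ∩ U2 → U1. The join is lossless.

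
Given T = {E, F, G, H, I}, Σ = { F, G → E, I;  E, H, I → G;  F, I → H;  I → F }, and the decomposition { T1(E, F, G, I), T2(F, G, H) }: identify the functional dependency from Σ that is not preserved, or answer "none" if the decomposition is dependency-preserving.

Check F, I → H: no single fragment contains all of {F, H, I}, and the restricted closure of {F, I} across the fragments never reaches {H}.
F, G → E, I is preserved.
E, H, I → G is preserved.
I → F is preserved.

F, I → H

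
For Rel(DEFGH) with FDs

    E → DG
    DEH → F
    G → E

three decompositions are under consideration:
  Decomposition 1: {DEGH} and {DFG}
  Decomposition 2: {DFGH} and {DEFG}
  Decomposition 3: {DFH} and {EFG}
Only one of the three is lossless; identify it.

Decomposition 1: common = {DG}, closure = {DEG} → lossy.
Decomposition 2: common = {DFG}, closure = {DEFG} → lossless.
Decomposition 3: common = {F}, closure = {F} → lossy.

Decomposition 2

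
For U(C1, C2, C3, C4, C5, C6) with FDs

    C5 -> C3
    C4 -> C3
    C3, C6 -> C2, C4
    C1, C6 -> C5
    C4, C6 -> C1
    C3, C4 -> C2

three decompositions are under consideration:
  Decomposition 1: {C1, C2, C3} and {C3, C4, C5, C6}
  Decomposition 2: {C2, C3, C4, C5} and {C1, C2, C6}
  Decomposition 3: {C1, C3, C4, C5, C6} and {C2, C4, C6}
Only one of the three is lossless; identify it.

Decomposition 1: common = {C3}, closure = {C3} → lossy.
Decomposition 2: common = {C2}, closure = {C2} → lossy.
Decomposition 3: common = {C4, C6}, closure = {C1, C2, C3, C4, C5, C6} → lossless.

Decomposition 3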